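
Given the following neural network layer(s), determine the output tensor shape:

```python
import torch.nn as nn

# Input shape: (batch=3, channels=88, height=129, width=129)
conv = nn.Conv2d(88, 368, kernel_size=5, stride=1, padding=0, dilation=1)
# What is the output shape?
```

Input: (3, 88, 129, 129) -> Output: (3, 368, 125, 125)

Answer: (3, 368, 125, 125)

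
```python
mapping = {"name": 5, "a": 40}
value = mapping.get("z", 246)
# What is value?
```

Trace:
`mapping = {"name": 5, "a": 40}` → mapping = {'name': 5, 'a': 40}
`value = mapping.get("z", 246)` → value = 246
So value = 246

Answer: 246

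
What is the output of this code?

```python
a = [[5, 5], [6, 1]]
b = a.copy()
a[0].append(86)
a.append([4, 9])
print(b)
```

Key concept: shallow copy with nested lists.
Step by step:
`a = [[5, 5], [6, 1]]` → a = [[5, 5], [6, 1]]
`b = a.copy()` → b = [[5, 5], [6, 1]]
`a[0].append(86)` → a = [[5, 5, 86], [6, 1]]; b = [[5, 5, 86], [6, 1]]
`a.append([4, 9])` → a = [[5, 5, 86], [6, 1], [4, 9]]
`print(b)` → prints [[5, 5, 86], [6, 1]]

Answer: [[5, 5, 86], [6, 1]]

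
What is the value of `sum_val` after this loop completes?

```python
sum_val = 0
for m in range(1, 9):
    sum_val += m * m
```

Sum of squares 1² to 8² = 204
`sum_val` takes the values: 0 → 1 → 5 → 14 → 30 → 55 → 91 → 140 → 204

Answer: 204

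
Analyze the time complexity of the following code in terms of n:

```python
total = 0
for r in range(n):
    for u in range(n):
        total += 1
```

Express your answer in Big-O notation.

Each loop level contributes: n × n. Multiplying the contributions gives O(n^2).

Answer: O(n^2)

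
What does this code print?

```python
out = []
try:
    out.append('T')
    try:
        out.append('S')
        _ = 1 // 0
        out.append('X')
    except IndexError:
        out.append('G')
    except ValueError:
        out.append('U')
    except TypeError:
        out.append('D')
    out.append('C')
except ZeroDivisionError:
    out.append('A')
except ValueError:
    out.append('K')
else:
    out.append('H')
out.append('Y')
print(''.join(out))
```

Execution trace: 'T' (try body) → 'S' (inner try body) → 'A' (except ZeroDivisionError) → 'Y' (after the try/except). Output: TSAY

Answer: TSAY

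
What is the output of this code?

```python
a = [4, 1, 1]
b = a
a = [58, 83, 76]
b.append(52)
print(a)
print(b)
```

Key concept: rebinding vs mutation: a is rebound to a new list, b still points at the original.
Step by step:
`a = [4, 1, 1]` → a = [4, 1, 1]
`b = a` → b = [4, 1, 1] (same object as a)
`a = [58, 83, 76]` → a = [58, 83, 76]
`b.append(52)` → b = [4, 1, 1, 52]
`print(a)` → prints [58, 83, 76]
`print(b)` → prints [4, 1, 1, 52]

Answer:
[58, 83, 76]
[4, 1, 1, 52]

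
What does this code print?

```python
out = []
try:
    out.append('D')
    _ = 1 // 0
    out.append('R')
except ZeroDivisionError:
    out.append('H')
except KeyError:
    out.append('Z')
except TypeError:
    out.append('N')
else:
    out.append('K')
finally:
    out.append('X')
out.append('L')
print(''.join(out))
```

Execution trace: 'D' (try body) → 'H' (except ZeroDivisionError) → 'X' (finally) → 'L' (after the try/except). Output: DHXL

Answer: DHXL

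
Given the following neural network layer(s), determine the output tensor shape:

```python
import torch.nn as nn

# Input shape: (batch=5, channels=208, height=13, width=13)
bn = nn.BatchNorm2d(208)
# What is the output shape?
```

Input: (5, 208, 13, 13) -> Output: (5, 208, 13, 13)

Answer: (5, 208, 13, 13)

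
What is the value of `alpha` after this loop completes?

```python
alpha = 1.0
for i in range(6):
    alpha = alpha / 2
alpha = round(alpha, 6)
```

Halving LR 6 times: 1 / 2^6
`alpha` takes the values: 1.0 → 0.5 → 0.25 → 0.125 → 0.0625 → 0.03125 → 0.015625

Answer: 0.015625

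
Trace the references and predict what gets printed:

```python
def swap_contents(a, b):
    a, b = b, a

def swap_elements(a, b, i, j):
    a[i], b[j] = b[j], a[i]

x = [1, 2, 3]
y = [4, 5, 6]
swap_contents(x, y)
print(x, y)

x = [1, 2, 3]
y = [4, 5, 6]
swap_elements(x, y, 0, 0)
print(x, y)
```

Key concept: parameter rebinding vs mutation.
Step by step:
`x = [1, 2, 3]` → x = [1, 2, 3]
`y = [4, 5, 6]` → y = [4, 5, 6]
`swap_contents(x, y)` → no visible change to tracked variables
`print(x, y)` → prints [1, 2, 3] [4, 5, 6]
`x = [1, 2, 3]` → x = [1, 2, 3]
`y = [4, 5, 6]` → y = [4, 5, 6]
`swap_elements(x, y, 0, 0)` → x = [4, 2, 3]; y = [1, 5, 6]
`print(x, y)` → prints [4, 2, 3] [1, 5, 6]

Answer:
[1, 2, 3] [4, 5, 6]
[4, 2, 3] [1, 5, 6]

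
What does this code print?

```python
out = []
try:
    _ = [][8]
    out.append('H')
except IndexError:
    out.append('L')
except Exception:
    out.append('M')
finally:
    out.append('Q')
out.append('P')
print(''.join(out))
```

Execution trace: 'L' (except IndexError) → 'Q' (finally) → 'P' (after the try/except). Output: LQP

Answer: LQP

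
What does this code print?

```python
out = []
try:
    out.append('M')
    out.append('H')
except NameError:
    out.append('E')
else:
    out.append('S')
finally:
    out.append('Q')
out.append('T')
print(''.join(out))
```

Execution trace: 'M' (try body) → 'H' (try body, no exception) → 'S' (else) → 'Q' (finally) → 'T' (after the try/except). Output: MHSQT

Answer: MHSQT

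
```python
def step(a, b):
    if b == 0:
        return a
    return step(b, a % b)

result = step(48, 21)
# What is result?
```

step(48, 21) -> step(21, 6) -> step(6, 3) -> step(3, 0) -> 3

Answer: 3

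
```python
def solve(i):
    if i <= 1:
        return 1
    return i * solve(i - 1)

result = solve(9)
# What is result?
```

solve(9) = 9 * 8 * 7 * 6 * 5 * 4 * 3 * 2 * 1 = 362880

Answer: 362880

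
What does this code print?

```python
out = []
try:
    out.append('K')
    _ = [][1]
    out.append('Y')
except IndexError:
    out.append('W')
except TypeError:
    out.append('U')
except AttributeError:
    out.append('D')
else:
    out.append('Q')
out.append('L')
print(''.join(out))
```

Execution trace: 'K' (try body) → 'W' (except IndexError) → 'L' (after the try/except). Output: KWL

Answer: KWL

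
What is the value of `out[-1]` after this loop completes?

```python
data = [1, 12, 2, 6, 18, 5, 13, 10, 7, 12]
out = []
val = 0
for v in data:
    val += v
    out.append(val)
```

Cumulative sum ends at 86
`out` takes the values: [] → [1] → [1, 13] → [1, 13, 15] → [1, 13, 15, 21] → [1, 13, 15, 21, 39] → [1, 13, 15, 21, 39, 44] → [1, 13, 15, 21, 39, 44, 57] → [1, 13, 15, 21, 39, 44, 57, 67] → [1, 13, 15, 21, 39, 44, 57, 67, 74] → [1, 13, 15, 21, 39, 44, 57, 67, 74, 86]
So `out[-1]` = 86

Answer: 86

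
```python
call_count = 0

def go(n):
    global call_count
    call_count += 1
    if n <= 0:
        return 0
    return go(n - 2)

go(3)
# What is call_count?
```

Linear recursion stepping by 2: 3 calls from n=3 down to ≤0.

Answer: 3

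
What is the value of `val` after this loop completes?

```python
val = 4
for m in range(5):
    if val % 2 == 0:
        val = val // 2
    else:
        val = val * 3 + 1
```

Collatz-style transformation from 4
`val` takes the values: 4 → 2 → 1 → 4 → 2 → 1

Answer: 1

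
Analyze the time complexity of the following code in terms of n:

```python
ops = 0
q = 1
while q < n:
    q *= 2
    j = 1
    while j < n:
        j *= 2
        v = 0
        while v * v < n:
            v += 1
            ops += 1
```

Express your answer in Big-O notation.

Each loop level contributes: log n × log n × √n. Multiplying the contributions gives O(√n log² n).

Answer: O(√n log² n)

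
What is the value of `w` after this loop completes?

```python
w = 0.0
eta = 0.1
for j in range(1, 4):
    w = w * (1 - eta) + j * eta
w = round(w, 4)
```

Moving average with lr=0.1
`w` takes the values: 0.0 → 0.1 → 0.29 → 0.561

Answer: 0.561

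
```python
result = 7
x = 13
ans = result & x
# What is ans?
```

Trace:
`result = 7` → result = 7
`x = 13` → x = 13
`ans = result & x` → ans = 5
So ans = 5

Answer: 5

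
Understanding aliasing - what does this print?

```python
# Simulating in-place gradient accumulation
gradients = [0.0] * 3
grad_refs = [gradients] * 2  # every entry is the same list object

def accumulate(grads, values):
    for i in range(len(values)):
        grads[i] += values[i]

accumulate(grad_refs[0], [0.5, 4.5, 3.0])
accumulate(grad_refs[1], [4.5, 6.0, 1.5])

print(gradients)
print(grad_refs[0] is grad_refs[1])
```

Key concept: gradient accumulation aliasing.
Step by step:
`gradients = [0.0] * 3` → gradients = [0.0, 0.0, 0.0]
`grad_refs = [gradients] * 2` → grad_refs = [[0.0, 0.0, 0.0], [0.0, 0.0, 0.0]]
`accumulate(grad_refs[0], [0.5, 4.5, 3.0])` → gradients = [0.5, 4.5, 3.0]; grad_refs = [[0.5, 4.5, 3.0], [0.5, 4.5, 3.0]]
`accumulate(grad_refs[1], [4.5, 6.0, 1.5])` → gradients = [5.0, 10.5, 4.5]; grad_refs = [[5.0, 10.5, 4.5], [5.0, 10.5, 4.5]]
`print(gradients)` → prints [5.0, 10.5, 4.5]
`print(grad_refs[0] is grad_refs[1])` → prints True

Answer:
[5.0, 10.5, 4.5]
True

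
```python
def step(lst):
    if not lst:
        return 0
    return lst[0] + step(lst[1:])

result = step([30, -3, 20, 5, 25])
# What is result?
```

30 + (-3) + 20 + 5 + 25 + 0 = 77

Answer: 77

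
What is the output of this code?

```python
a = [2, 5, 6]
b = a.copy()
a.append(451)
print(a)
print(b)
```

Key concept: list.copy() creates independent copy.
Step by step:
`a = [2, 5, 6]` → a = [2, 5, 6]
`b = a.copy()` → b = [2, 5, 6]
`a.append(451)` → a = [2, 5, 6, 451]
`print(a)` → prints [2, 5, 6, 451]
`print(b)` → prints [2, 5, 6]

Answer:
[2, 5, 6, 451]
[2, 5, 6]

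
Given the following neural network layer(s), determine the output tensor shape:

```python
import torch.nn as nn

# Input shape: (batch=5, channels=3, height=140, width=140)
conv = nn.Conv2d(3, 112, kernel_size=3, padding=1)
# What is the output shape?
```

Input: (5, 3, 140, 140) -> Output: (5, 112, 140, 140)

Answer: (5, 112, 140, 140)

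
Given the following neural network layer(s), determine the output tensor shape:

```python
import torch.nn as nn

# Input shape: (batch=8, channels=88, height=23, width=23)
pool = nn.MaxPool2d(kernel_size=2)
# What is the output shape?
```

Input: (8, 88, 23, 23) -> Output: (8, 88, 11, 11)

Answer: (8, 88, 11, 11)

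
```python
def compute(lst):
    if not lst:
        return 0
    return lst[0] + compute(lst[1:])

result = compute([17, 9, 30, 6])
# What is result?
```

17 + 9 + 30 + 6 + 0 = 62

Answer: 62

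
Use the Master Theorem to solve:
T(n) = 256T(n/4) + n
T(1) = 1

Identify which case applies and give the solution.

a=256, b=4, f(n)=n. log_4(256) = 4. Since c=1 < 4, Case 1 applies: T(n) = Θ(n^log_b(a)) = O(n^4).

Answer: O(n^4) - Case 1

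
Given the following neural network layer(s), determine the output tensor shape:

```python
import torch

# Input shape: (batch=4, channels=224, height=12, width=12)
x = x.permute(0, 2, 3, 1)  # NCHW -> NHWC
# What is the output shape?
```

Input: (4, 224, 12, 12) -> Output: (4, 12, 12, 224)

Answer: (4, 12, 12, 224)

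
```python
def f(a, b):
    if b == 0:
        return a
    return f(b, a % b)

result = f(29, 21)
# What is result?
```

f(29, 21) -> f(21, 8) -> f(8, 5) -> f(5, 3) -> f(3, 2) -> f(2, 1) -> f(1, 0) -> 1

Answer: 1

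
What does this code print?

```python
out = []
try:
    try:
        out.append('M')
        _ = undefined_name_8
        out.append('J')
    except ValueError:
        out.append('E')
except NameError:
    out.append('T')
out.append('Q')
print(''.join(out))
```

Execution trace: 'M' (inner try body) → 'T' (outer except NameError) → 'Q' (after the try/except). Output: MTQ

Answer: MTQ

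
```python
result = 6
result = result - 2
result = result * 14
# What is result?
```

Trace:
`result = 6` → result = 6
`result = result - 2` → result = 4
`result = result * 14` → result = 56
So result = 56

Answer: 56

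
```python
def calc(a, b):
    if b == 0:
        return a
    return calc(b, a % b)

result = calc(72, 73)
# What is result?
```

calc(72, 73) -> calc(73, 72) -> calc(72, 1) -> calc(1, 0) -> 1

Answer: 1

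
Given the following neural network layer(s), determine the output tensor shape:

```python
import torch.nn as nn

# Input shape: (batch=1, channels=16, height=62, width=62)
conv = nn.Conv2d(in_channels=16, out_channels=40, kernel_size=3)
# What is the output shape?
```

Input: (1, 16, 62, 62) -> Output: (1, 40, 60, 60)

Answer: (1, 40, 60, 60)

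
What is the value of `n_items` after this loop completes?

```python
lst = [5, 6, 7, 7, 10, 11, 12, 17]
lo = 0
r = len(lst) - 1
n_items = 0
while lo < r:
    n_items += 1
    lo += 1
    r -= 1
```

Iterations until pointers meet (list length 8)
`n_items` takes the values: 0 → 1 → 2 → 3 → 4

Answer: 4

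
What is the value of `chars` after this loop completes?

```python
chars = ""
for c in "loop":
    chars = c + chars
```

Reverse 'loop'
`chars` takes the values: "" → "l" → "ol" → "ool" → "pool"

Answer: "pool"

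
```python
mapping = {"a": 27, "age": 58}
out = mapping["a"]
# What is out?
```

Trace:
`mapping = {"a": 27, "age": 58}` → mapping = {'a': 27, 'age': 58}
`out = mapping["a"]` → out = 27
So out = 27

Answer: 27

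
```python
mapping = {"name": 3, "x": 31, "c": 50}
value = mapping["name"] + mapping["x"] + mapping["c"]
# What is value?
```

Trace:
`mapping = {"name": 3, "x": 31, "c": 50}` → mapping = {'name': 3, 'x': 31, 'c': 50}
`value = mapping["name"] + mapping["x"] + mapping["c"]` → value = 84
So value = 84

Answer: 84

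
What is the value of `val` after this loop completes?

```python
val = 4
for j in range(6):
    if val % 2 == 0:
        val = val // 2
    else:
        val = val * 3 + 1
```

Collatz-style transformation from 4
`val` takes the values: 4 → 2 → 1 → 4 → 2 → 1 → 4

Answer: 4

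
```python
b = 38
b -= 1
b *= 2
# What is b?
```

Trace:
`b = 38` → b = 38
`b -= 1` → b = 37
`b *= 2` → b = 74
So b = 74

Answer: 74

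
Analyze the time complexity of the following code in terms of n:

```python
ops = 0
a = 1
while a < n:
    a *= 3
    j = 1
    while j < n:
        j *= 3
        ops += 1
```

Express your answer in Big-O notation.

Each loop level contributes: log n × log n. Multiplying the contributions gives O(log² n).

Answer: O(log² n)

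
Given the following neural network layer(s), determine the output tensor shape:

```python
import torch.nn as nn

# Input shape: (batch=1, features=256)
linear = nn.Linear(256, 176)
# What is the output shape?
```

Input: (1, 256) -> Output: (1, 176)

Answer: (1, 176)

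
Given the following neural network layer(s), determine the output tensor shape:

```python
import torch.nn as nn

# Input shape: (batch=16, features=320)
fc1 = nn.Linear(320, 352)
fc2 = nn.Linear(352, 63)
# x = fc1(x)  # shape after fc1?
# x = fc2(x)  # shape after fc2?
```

Input: (16, 320) -> after fc1: (16, 352) -> Output: (16, 63)

Answer: (16, 63)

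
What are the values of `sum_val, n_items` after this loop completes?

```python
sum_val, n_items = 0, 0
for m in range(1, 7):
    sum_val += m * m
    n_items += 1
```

Sum of squares and count
`sum_val, n_items` takes the values: (0, 0) → (1, 0) → (1, 1) → (5, 1) → (5, 2) → (14, 2) → (14, 3) → (30, 3) → (30, 4) → (55, 4) → (55, 5) → (91, 5) → (91, 6)

Answer: 91, 6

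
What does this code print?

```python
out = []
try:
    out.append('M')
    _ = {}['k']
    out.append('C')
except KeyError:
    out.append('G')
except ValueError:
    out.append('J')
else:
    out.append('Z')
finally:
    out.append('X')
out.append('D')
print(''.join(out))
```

Execution trace: 'M' (try body) → 'G' (except KeyError) → 'X' (finally) → 'D' (after the try/except). Output: MGXD

Answer: MGXD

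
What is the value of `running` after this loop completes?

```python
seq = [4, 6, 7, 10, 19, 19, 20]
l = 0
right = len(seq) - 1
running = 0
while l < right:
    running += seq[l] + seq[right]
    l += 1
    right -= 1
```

Sum of pairs from ends
`running` takes the values: 0 → 24 → 49 → 75

Answer: 75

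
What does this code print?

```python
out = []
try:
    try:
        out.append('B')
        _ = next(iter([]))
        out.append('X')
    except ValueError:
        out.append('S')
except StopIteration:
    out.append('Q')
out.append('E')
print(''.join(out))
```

Execution trace: 'B' (try body) → 'Q' (outer except StopIteration) → 'E' (after the try/except). Output: BQE

Answer: BQE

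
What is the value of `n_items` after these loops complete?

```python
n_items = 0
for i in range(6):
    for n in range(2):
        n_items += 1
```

6 * 2 = 12
`n_items` takes the values: 0 → 1 → 2 → 3 → 4 → 5 → 6 → 7 → 8 → 9 → 10 → 11 → 12

Answer: 12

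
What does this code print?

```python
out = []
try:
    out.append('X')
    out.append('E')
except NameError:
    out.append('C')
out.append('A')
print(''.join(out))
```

Execution trace: 'X' (try body) → 'E' (try body, no exception) → 'A' (after the try/except). Output: XEA

Answer: XEA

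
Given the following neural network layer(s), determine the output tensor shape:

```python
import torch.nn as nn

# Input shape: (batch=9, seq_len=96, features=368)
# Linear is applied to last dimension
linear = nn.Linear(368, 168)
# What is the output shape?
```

Input: (9, 96, 368) -> Output: (9, 96, 168)

Answer: (9, 96, 168)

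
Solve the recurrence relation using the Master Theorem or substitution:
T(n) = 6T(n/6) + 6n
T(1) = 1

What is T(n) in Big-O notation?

By Master Theorem: a=6, b=6, f(n)=6n. Since log_6(6) = 1 and f(n) = Θ(n^1), Case 2 applies. T(n) = O(n log n).

Answer: O(n log n)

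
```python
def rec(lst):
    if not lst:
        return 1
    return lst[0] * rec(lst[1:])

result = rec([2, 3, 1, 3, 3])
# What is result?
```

Product over [2, 3, 1, 3, 3] = 2 * 3 * 1 * 3 * 3 = 54

Answer: 54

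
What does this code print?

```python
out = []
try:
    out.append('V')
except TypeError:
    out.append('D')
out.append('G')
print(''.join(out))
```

Execution trace: 'V' (try body, no exception) → 'G' (after the try/except). Output: VG

Answer: VG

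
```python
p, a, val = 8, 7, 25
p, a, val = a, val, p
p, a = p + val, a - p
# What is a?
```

Trace:
`p, a, val = 8, 7, 25` → p = 8; a = 7; val = 25
`p, a, val = a, val, p` → p = 7; a = 25; val = 8
`p, a = p + val, a - p` → p = 15; a = 18
So a = 18

Answer: 18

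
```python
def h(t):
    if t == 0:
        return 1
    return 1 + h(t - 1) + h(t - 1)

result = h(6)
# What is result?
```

h(t) = 1 + 2·h(t-1), h(0)=1. Closed form: (1+1)·2^6 - 1 = 127.

Answer: 127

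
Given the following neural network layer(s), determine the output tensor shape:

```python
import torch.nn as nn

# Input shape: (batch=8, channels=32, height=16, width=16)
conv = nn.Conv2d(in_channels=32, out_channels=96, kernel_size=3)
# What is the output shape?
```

Input: (8, 32, 16, 16) -> Output: (8, 96, 14, 14)

Answer: (8, 96, 14, 14)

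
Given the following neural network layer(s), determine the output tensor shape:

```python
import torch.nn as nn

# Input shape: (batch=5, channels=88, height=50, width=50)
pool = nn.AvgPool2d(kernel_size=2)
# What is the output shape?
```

Input: (5, 88, 50, 50) -> Output: (5, 88, 25, 25)

Answer: (5, 88, 25, 25)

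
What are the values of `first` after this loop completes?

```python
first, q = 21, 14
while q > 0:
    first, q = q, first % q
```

GCD of 21 and 14
`first` takes the values: 21 → 14 → 7

Answer: 7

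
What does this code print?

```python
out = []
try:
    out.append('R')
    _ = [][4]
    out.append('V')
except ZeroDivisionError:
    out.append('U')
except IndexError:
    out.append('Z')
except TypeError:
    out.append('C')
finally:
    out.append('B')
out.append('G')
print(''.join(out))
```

Execution trace: 'R' (try body) → 'Z' (except IndexError) → 'B' (finally) → 'G' (after the try/except). Output: RZBG

Answer: RZBG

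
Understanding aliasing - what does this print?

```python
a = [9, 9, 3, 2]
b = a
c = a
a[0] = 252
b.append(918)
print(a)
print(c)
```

Key concept: multiple aliases.
Step by step:
`a = [9, 9, 3, 2]` → a = [9, 9, 3, 2]
`b = a` → b = [9, 9, 3, 2] (same object as a)
`c = a` → c = [9, 9, 3, 2] (same object as a, b)
`a[0] = 252` → a = [252, 9, 3, 2] (same object as b, c); b = [252, 9, 3, 2] (same object as a, c); c = [252, 9, 3, 2] (same object as a, b)
`b.append(918)` → a = [252, 9, 3, 2, 918] (same object as b, c); b = [252, 9, 3, 2, 918] (same object as a, c); c = [252, 9, 3, 2, 918] (same object as a, b)
`print(a)` → prints [252, 9, 3, 2, 918]
`print(c)` → prints [252, 9, 3, 2, 918]

Answer:
[252, 9, 3, 2, 918]
[252, 9, 3, 2, 918]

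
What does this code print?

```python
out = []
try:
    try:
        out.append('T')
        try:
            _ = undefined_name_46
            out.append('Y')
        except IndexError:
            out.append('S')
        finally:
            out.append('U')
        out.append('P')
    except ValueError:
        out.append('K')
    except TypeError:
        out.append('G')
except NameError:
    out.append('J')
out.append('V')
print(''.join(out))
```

Execution trace: 'T' (try body) → 'U' (inner finally) → 'J' (outer except NameError) → 'V' (after the try/except). Output: TUJV

Answer: TUJV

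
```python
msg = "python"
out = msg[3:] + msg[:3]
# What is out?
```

Trace:
`msg = "python"` → msg = 'python'
`out = msg[3:] + msg[:3]` → out = 'honpyt'
So out = 'honpyt'

Answer: 'honpyt'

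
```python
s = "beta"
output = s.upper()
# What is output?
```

Trace:
`s = "beta"` → s = 'beta'
`output = s.upper()` → output = 'BETA'
So output = 'BETA'

Answer: 'BETA'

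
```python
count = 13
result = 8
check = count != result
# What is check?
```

Trace:
`count = 13` → count = 13
`result = 8` → result = 8
`check = count != result` → check = True
So check = True

Answer: True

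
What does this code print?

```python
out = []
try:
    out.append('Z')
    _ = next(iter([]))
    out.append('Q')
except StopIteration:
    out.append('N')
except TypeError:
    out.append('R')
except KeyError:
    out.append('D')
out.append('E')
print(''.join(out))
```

Execution trace: 'Z' (try body) → 'N' (except StopIteration) → 'E' (after the try/except). Output: ZNE

Answer: ZNE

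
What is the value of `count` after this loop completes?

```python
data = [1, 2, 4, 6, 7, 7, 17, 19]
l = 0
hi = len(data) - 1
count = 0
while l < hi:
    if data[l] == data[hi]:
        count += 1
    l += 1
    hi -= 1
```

Count matching pairs from ends
`count` takes the values: 0

Answer: 0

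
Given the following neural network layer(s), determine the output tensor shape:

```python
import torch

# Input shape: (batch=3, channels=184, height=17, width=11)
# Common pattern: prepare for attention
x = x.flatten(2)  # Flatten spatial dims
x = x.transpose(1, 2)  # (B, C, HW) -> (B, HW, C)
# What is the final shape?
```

Input: (3, 184, 17, 11) -> after flatten(2): (3, 184, 187) -> Output: (3, 187, 184)

Answer: (3, 187, 184)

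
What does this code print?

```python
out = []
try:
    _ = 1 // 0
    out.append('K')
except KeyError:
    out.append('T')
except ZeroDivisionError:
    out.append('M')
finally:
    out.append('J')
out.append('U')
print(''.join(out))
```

Execution trace: 'M' (except ZeroDivisionError) → 'J' (finally) → 'U' (after the try/except). Output: MJU

Answer: MJU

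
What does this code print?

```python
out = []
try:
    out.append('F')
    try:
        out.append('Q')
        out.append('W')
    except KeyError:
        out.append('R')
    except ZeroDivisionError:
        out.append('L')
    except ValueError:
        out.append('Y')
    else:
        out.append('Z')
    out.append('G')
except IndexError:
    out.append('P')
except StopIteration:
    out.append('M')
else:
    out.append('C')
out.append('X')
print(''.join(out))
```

Execution trace: 'F' (try body) → 'Q' (inner try body) → 'W' (inner try body, no exception) → 'Z' (inner else) → 'G' (try body, no exception) → 'C' (else) → 'X' (after the try/except). Output: FQWZGCX

Answer: FQWZGCX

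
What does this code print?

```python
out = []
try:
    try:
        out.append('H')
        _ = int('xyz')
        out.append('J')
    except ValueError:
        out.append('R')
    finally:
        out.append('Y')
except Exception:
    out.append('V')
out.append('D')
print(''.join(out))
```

Execution trace: 'H' (inner try body) → 'R' (inner except ValueError) → 'Y' (inner finally) → 'D' (after the try/except). Output: HRYD

Answer: HRYD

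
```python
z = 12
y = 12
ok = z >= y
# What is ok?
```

Trace:
`z = 12` → z = 12
`y = 12` → y = 12
`ok = z >= y` → ok = True
So ok = True

Answer: True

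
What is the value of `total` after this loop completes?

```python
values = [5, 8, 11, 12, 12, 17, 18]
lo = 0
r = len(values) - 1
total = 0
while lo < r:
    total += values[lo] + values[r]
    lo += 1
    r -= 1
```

Sum of pairs from ends
`total` takes the values: 0 → 23 → 48 → 71

Answer: 71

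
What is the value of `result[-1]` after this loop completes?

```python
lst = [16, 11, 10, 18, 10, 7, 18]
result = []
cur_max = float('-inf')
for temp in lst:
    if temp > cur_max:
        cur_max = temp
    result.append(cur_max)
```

Running max ends at 18
`result` takes the values: [] → [16] → [16, 16] → [16, 16, 16] → [16, 16, 16, 18] → [16, 16, 16, 18, 18] → [16, 16, 16, 18, 18, 18] → [16, 16, 16, 18, 18, 18, 18]
So `result[-1]` = 18

Answer: 18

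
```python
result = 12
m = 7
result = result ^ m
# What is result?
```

Trace:
`result = 12` → result = 12
`m = 7` → m = 7
`result = result ^ m` → result = 11
So result = 11

Answer: 11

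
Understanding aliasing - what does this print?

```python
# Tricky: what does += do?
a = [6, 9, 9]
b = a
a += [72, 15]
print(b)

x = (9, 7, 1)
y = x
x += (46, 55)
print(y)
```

Key concept: += behavior differs for mutable vs immutable.
Step by step:
`a = [6, 9, 9]` → a = [6, 9, 9]
`b = a` → b = [6, 9, 9] (same object as a)
`a += [72, 15]` → a = [6, 9, 9, 72, 15] (same object as b); b = [6, 9, 9, 72, 15] (same object as a)
`print(b)` → prints [6, 9, 9, 72, 15]
`x = (9, 7, 1)` → x = (9, 7, 1)
`y = x` → y = (9, 7, 1)
`x += (46, 55)` → x = (9, 7, 1, 46, 55)
`print(y)` → prints (9, 7, 1)

Answer:
[6, 9, 9, 72, 15]
(9, 7, 1)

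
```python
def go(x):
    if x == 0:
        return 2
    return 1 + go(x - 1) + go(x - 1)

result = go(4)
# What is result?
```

go(x) = 1 + 2·go(x-1), go(0)=2. Closed form: (2+1)·2^4 - 1 = 47.

Answer: 47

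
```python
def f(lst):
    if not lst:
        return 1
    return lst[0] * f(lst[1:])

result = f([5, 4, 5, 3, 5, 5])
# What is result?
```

Product over [5, 4, 5, 3, 5, 5] = 5 * 4 * 5 * 3 * 5 * 5 = 7500

Answer: 7500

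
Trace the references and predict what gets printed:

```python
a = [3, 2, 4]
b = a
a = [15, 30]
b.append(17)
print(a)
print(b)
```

Key concept: rebinding vs mutation: a is rebound to a new list, b still points at the original.
Step by step:
`a = [3, 2, 4]` → a = [3, 2, 4]
`b = a` → b = [3, 2, 4] (same object as a)
`a = [15, 30]` → a = [15, 30]
`b.append(17)` → b = [3, 2, 4, 17]
`print(a)` → prints [15, 30]
`print(b)` → prints [3, 2, 4, 17]

Answer:
[15, 30]
[3, 2, 4, 17]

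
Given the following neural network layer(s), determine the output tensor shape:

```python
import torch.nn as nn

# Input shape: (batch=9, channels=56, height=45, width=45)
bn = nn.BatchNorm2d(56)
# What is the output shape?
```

Input: (9, 56, 45, 45) -> Output: (9, 56, 45, 45)

Answer: (9, 56, 45, 45)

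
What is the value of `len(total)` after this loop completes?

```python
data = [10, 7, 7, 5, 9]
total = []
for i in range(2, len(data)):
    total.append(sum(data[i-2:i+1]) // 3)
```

Number of 3-element averages
`total` takes the values: [] → [8] → [8, 6] → [8, 6, 7]
So `len(total)` = 3

Answer: 3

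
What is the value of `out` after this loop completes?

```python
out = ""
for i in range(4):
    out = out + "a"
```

Repeat 'a' 4 times
`out` takes the values: "" → "a" → "aa" → "aaa" → "aaaa"

Answer: "aaaa"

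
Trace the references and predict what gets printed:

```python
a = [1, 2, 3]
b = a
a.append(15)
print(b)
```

Key concept: basic list aliasing.
Step by step:
`a = [1, 2, 3]` → a = [1, 2, 3]
`b = a` → b = [1, 2, 3] (same object as a)
`a.append(15)` → a = [1, 2, 3, 15] (same object as b); b = [1, 2, 3, 15] (same object as a)
`print(b)` → prints [1, 2, 3, 15]

Answer: [1, 2, 3, 15]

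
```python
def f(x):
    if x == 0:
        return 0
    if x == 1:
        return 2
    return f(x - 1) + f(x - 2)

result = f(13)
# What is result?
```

Build up from base cases: f(0)=0, f(1)=2, f(2)=2, f(3)=4, f(4)=6, f(5)=10, f(6)=16, ..., f(13)=466

Answer: 466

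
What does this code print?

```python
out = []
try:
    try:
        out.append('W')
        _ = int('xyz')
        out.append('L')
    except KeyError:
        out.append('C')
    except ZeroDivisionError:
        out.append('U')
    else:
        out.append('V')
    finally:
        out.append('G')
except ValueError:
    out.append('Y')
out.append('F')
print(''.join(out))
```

Execution trace: 'W' (try body) → 'G' (finally) → 'Y' (outer except ValueError) → 'F' (after the try/except). Output: WGYF

Answer: WGYF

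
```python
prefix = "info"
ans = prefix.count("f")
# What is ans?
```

Trace:
`prefix = "info"` → prefix = 'info'
`ans = prefix.count("f")` → ans = 1
So ans = 1

Answer: 1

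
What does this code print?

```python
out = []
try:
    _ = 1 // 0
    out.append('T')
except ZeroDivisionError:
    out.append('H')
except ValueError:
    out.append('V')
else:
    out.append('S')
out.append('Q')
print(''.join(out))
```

Execution trace: 'H' (except ZeroDivisionError) → 'Q' (after the try/except). Output: HQ

Answer: HQ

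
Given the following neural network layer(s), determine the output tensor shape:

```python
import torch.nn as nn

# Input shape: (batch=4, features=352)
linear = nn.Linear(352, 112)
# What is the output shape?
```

Input: (4, 352) -> Output: (4, 112)

Answer: (4, 112)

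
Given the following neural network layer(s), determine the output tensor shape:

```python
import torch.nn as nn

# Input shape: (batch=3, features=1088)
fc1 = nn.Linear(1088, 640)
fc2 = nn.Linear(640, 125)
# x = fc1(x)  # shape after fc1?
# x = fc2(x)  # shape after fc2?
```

Input: (3, 1088) -> after fc1: (3, 640) -> Output: (3, 125)

Answer: (3, 125)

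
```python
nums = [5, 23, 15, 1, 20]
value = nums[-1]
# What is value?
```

Trace:
`nums = [5, 23, 15, 1, 20]` → nums = [5, 23, 15, 1, 20]
`value = nums[-1]` → value = 20
So value = 20

Answer: 20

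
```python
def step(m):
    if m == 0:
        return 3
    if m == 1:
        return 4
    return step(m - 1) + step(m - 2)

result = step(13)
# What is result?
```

Build up from base cases: step(0)=3, step(1)=4, step(2)=7, step(3)=11, step(4)=18, step(5)=29, step(6)=47, ..., step(13)=1364

Answer: 1364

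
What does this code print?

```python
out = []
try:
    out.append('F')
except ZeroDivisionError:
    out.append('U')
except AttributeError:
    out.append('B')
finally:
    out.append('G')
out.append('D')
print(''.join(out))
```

Execution trace: 'F' (try body, no exception) → 'G' (finally) → 'D' (after the try/except). Output: FGD

Answer: FGD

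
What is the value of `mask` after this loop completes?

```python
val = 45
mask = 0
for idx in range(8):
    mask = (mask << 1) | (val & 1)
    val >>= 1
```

Reverse lowest 8 bits of 45
`mask` takes the values: 0 → 1 → 2 → 5 → 11 → 22 → 45 → 90 → 180

Answer: 180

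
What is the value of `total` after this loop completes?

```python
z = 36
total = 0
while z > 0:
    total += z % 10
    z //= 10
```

Sum digits of 36
`total` takes the values: 0 → 6 → 9

Answer: 9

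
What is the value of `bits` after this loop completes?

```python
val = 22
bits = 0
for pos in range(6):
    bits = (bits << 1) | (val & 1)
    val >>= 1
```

Reverse lowest 6 bits of 22
`bits` takes the values: 0 → 1 → 3 → 6 → 13 → 26

Answer: 26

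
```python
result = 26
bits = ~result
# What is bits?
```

Trace:
`result = 26` → result = 26
`bits = ~result` → bits = -27
So bits = -27

Answer: -27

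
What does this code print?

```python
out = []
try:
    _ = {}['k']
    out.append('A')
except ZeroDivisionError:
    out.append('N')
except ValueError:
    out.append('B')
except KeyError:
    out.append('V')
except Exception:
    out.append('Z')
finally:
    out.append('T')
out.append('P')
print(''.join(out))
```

Execution trace: 'V' (except KeyError) → 'T' (finally) → 'P' (after the try/except). Output: VTP

Answer: VTP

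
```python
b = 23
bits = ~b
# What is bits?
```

Trace:
`b = 23` → b = 23
`bits = ~b` → bits = -24
So bits = -24

Answer: -24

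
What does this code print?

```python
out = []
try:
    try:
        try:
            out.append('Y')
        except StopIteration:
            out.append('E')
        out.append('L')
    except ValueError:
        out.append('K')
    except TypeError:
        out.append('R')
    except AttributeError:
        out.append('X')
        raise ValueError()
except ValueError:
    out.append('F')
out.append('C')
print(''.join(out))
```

Execution trace: 'Y' (inner try body, no exception) → 'L' (try body, no exception) → 'C' (after the try/except). Output: YLC

Answer: YLC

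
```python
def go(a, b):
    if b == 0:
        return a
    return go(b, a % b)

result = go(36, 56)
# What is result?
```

go(36, 56) -> go(56, 36) -> go(36, 20) -> go(20, 16) -> go(16, 4) -> go(4, 0) -> 4

Answer: 4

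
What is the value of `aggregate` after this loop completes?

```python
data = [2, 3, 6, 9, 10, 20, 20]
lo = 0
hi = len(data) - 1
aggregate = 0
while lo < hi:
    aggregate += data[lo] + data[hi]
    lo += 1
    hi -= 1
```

Sum of pairs from ends
`aggregate` takes the values: 0 → 22 → 45 → 61

Answer: 61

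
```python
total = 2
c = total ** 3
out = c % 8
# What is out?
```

Trace:
`total = 2` → total = 2
`c = total ** 3` → c = 8
`out = c % 8` → out = 0
So out = 0

Answer: 0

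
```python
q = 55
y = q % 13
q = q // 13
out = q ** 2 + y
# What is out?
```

Trace:
`q = 55` → q = 55
`y = q % 13` → y = 3
`q = q // 13` → q = 4
`out = q ** 2 + y` → out = 19
So out = 19

Answer: 19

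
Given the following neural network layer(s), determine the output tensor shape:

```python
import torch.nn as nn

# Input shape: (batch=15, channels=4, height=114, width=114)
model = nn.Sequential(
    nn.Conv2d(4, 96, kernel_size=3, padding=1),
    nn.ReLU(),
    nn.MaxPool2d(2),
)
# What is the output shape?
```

Input: (15, 4, 114, 114) -> after Conv2d: (15, 96, 114, 114) -> after ReLU: (15, 96, 114, 114) -> Output: (15, 96, 57, 57)

Answer: (15, 96, 57, 57)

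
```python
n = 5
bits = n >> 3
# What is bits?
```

Trace:
`n = 5` → n = 5
`bits = n >> 3` → bits = 0
So bits = 0

Answer: 0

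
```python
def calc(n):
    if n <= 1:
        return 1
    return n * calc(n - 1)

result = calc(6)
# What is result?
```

calc(6) = 6 * 5 * 4 * 3 * 2 * 1 = 720

Answer: 720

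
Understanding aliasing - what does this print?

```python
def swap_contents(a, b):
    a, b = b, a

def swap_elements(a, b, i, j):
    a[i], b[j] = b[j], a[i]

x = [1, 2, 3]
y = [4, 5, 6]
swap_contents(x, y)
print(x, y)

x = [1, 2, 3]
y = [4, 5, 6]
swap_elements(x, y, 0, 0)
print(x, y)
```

Key concept: parameter rebinding vs mutation.
Step by step:
`x = [1, 2, 3]` → x = [1, 2, 3]
`y = [4, 5, 6]` → y = [4, 5, 6]
`swap_contents(x, y)` → no visible change to tracked variables
`print(x, y)` → prints [1, 2, 3] [4, 5, 6]
`x = [1, 2, 3]` → x = [1, 2, 3]
`y = [4, 5, 6]` → y = [4, 5, 6]
`swap_elements(x, y, 0, 0)` → x = [4, 2, 3]; y = [1, 5, 6]
`print(x, y)` → prints [4, 2, 3] [1, 5, 6]

Answer:
[1, 2, 3] [4, 5, 6]
[4, 2, 3] [1, 5, 6]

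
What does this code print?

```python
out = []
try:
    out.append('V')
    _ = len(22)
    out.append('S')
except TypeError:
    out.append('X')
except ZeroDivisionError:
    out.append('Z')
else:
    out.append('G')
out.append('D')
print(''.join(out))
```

Execution trace: 'V' (try body) → 'X' (except TypeError) → 'D' (after the try/except). Output: VXD

Answer: VXD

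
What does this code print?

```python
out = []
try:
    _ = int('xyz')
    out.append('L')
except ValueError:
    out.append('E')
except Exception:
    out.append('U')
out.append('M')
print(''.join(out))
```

Execution trace: 'E' (except ValueError) → 'M' (after the try/except). Output: EM

Answer: EM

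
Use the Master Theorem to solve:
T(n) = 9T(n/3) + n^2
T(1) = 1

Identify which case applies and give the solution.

a=9, b=3, f(n)=n^2. log_3(9) = 2. Since c=2 = 2, Case 2 applies: T(n) = Θ(n^log_b(a) · log n) = O(n^2 log n).

Answer: O(n^2 log n) - Case 2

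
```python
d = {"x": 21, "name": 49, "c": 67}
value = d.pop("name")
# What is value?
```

Trace:
`d = {"x": 21, "name": 49, "c": 67}` → d = {'x': 21, 'name': 49, 'c': 67}
`value = d.pop("name")` → d = {'x': 21, 'c': 67}; value = 49
So value = 49

Answer: 49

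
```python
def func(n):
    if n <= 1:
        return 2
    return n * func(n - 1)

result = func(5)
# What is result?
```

func(5) = 5 * 4 * 3 * 2 * 2 = 240

Answer: 240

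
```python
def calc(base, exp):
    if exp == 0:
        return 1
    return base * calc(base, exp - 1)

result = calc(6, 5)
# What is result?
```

calc(6, 5) = 6 * 6 * 6 * 6 * 6 = 7776

Answer: 7776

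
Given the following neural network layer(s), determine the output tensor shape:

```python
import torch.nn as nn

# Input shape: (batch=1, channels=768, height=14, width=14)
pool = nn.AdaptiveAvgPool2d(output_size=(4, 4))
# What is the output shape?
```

Input: (1, 768, 14, 14) -> Output: (1, 768, 4, 4)

Answer: (1, 768, 4, 4)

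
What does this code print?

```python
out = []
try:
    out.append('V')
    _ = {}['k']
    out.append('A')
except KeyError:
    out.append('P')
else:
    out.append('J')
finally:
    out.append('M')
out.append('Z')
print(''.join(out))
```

Execution trace: 'V' (try body) → 'P' (except KeyError) → 'M' (finally) → 'Z' (after the try/except). Output: VPMZ

Answer: VPMZ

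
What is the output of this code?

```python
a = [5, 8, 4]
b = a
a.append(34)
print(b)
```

Key concept: basic list aliasing.
Step by step:
`a = [5, 8, 4]` → a = [5, 8, 4]
`b = a` → b = [5, 8, 4] (same object as a)
`a.append(34)` → a = [5, 8, 4, 34] (same object as b); b = [5, 8, 4, 34] (same object as a)
`print(b)` → prints [5, 8, 4, 34]

Answer: [5, 8, 4, 34]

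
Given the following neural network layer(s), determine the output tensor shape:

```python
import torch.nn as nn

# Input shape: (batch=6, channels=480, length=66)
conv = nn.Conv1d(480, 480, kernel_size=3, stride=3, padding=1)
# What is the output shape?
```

Input: (6, 480, 66) -> Output: (6, 480, 22)

Answer: (6, 480, 22)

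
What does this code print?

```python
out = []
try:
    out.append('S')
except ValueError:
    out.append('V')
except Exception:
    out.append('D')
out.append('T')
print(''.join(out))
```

Execution trace: 'S' (try body, no exception) → 'T' (after the try/except). Output: ST

Answer: ST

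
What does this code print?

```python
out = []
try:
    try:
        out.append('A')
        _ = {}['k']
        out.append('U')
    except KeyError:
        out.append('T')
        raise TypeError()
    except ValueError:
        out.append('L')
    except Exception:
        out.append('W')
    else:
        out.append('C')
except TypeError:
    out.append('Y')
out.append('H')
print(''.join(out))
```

Execution trace: 'A' (inner try body) → 'T' (inner except KeyError) → 'Y' (outer except TypeError) → 'H' (after the try/except). Output: ATYH

Answer: ATYH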